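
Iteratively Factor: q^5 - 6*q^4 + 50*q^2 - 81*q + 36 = (q - 4)*(q^4 - 2*q^3 - 8*q^2 + 18*q - 9) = (q - 4)*(q - 3)*(q^3 + q^2 - 5*q + 3) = (q - 4)*(q - 3)*(q + 3)*(q^2 - 2*q + 1) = (q - 4)*(q - 3)*(q - 1)*(q + 3)*(q - 1)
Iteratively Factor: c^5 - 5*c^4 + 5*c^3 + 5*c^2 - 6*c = (c)*(c^4 - 5*c^3 + 5*c^2 + 5*c - 6) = c*(c - 2)*(c^3 - 3*c^2 - c + 3) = c*(c - 3)*(c - 2)*(c^2 - 1) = c*(c - 3)*(c - 2)*(c + 1)*(c - 1)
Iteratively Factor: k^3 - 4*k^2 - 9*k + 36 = (k + 3)*(k^2 - 7*k + 12) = (k - 4)*(k + 3)*(k - 3)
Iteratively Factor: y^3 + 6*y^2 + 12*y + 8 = (y + 2)*(y^2 + 4*y + 4) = (y + 2)^2*(y + 2)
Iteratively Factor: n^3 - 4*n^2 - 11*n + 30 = (n - 5)*(n^2 + n - 6) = (n - 5)*(n - 2)*(n + 3)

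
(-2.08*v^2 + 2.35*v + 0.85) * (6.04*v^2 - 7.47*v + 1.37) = -12.5632*v^4 + 29.7316*v^3 - 15.2701*v^2 - 3.13*v + 1.1645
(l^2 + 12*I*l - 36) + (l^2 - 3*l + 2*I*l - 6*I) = 2*l^2 - 3*l + 14*I*l - 36 - 6*I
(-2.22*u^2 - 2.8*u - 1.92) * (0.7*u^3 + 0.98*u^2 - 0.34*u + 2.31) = -1.554*u^5 - 4.1356*u^4 - 3.3332*u^3 - 6.0578*u^2 - 5.8152*u - 4.4352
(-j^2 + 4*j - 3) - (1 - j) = -j^2 + 5*j - 4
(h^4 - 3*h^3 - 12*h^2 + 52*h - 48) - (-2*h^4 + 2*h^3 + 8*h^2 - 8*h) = 3*h^4 - 5*h^3 - 20*h^2 + 60*h - 48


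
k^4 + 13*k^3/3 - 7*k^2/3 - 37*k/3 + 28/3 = (k - 1)^2*(k + 7/3)*(k + 4)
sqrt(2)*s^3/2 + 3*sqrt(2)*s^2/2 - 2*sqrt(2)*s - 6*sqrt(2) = (s - 2)*(s + 3)*(sqrt(2)*s/2 + sqrt(2))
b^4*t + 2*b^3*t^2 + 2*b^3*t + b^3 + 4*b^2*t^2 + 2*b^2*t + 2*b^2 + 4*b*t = b*(b + 2)*(b + 2*t)*(b*t + 1)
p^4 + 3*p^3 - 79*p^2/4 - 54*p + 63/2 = (p - 1/2)*(p + 7/2)*(p - 3*sqrt(2))*(p + 3*sqrt(2))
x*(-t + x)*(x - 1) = -t*x^2 + t*x + x^3 - x^2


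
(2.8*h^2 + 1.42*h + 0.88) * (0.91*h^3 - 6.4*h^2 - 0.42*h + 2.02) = 2.548*h^5 - 16.6278*h^4 - 9.4632*h^3 - 0.572400000000001*h^2 + 2.4988*h + 1.7776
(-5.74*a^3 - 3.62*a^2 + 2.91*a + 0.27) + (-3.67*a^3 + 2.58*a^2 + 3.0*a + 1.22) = -9.41*a^3 - 1.04*a^2 + 5.91*a + 1.49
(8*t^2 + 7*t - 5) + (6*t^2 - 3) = 14*t^2 + 7*t - 8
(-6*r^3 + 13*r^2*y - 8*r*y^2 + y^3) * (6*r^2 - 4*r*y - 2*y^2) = -36*r^5 + 102*r^4*y - 88*r^3*y^2 + 12*r^2*y^3 + 12*r*y^4 - 2*y^5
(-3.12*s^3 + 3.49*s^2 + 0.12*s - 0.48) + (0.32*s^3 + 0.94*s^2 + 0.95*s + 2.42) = -2.8*s^3 + 4.43*s^2 + 1.07*s + 1.94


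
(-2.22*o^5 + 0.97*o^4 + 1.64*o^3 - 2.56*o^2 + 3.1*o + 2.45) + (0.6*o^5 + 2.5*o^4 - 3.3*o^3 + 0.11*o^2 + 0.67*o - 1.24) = -1.62*o^5 + 3.47*o^4 - 1.66*o^3 - 2.45*o^2 + 3.77*o + 1.21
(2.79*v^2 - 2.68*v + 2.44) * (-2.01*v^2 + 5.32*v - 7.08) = -5.6079*v^4 + 20.2296*v^3 - 38.9152*v^2 + 31.9552*v - 17.2752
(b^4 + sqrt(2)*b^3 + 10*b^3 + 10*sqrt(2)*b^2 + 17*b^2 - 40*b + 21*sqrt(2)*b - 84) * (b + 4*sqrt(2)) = b^5 + 5*sqrt(2)*b^4 + 10*b^4 + 25*b^3 + 50*sqrt(2)*b^3 + 40*b^2 + 89*sqrt(2)*b^2 - 160*sqrt(2)*b + 84*b - 336*sqrt(2)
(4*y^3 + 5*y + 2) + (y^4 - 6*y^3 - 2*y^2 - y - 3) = y^4 - 2*y^3 - 2*y^2 + 4*y - 1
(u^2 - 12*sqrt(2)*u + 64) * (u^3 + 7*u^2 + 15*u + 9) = u^5 - 12*sqrt(2)*u^4 + 7*u^4 - 84*sqrt(2)*u^3 + 79*u^3 - 180*sqrt(2)*u^2 + 457*u^2 - 108*sqrt(2)*u + 960*u + 576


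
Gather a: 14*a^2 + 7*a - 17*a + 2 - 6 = 14*a^2 - 10*a - 4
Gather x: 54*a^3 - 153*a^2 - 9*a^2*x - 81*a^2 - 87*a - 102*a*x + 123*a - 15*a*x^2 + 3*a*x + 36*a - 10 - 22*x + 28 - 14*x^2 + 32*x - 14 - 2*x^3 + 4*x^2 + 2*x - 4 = 54*a^3 - 234*a^2 + 72*a - 2*x^3 + x^2*(-15*a - 10) + x*(-9*a^2 - 99*a + 12)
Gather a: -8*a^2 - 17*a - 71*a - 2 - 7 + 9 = -8*a^2 - 88*a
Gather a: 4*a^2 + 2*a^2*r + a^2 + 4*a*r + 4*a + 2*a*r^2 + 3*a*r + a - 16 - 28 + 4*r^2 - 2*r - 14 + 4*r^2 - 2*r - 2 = a^2*(2*r + 5) + a*(2*r^2 + 7*r + 5) + 8*r^2 - 4*r - 60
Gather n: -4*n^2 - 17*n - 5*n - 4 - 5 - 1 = -4*n^2 - 22*n - 10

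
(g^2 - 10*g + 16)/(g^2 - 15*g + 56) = (g - 2)/(g - 7)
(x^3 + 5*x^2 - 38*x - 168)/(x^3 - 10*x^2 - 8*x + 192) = (x + 7)/(x - 8)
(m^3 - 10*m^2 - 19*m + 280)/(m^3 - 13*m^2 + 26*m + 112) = (m + 5)/(m + 2)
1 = 1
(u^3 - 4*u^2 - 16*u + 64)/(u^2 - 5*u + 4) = (u^2 - 16)/(u - 1)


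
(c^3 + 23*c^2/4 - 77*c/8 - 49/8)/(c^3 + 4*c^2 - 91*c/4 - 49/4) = (4*c - 7)/(2*(2*c - 7))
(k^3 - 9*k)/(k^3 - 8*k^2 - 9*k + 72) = k/(k - 8)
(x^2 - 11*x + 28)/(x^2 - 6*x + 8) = (x - 7)/(x - 2)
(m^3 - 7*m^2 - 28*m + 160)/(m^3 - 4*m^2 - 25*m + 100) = (m - 8)/(m - 5)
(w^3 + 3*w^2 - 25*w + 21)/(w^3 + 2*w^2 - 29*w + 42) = (w - 1)/(w - 2)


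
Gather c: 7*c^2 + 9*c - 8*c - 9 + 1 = 7*c^2 + c - 8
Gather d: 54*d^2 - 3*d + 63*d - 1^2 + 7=54*d^2 + 60*d + 6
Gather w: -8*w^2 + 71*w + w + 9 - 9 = -8*w^2 + 72*w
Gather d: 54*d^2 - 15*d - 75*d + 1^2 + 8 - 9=54*d^2 - 90*d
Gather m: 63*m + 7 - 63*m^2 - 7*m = -63*m^2 + 56*m + 7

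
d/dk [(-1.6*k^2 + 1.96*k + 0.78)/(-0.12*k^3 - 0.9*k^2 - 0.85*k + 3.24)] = (-0.192*k^4 + 0.4704*k^3 + 3.4048*k^2 - 8.964*k + 7.0134)/(0.0144*k^6 + 0.216*k^5 + 1.014*k^4 + 0.7524*k^3 - 5.1095*k^2 - 5.508*k + 10.4976)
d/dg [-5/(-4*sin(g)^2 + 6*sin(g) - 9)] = 10*(3 - 4*sin(g))*cos(g)/(4*sin(g)^2 - 6*sin(g) + 9)^2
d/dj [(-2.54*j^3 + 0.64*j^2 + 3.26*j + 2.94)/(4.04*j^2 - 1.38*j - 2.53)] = (-10.2616*j^4 + 7.0104*j^3 + 5.225*j^2 - 26.9936*j - 4.1906)/(16.3216*j^4 - 11.1504*j^3 - 18.538*j^2 + 6.9828*j + 6.4009)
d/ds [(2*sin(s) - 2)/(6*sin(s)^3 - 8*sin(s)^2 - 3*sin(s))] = 2*(-12*sin(s)^3 + 26*sin(s)^2 - 16*sin(s) - 3)*cos(s)/((8*sin(s) + 3*cos(2*s))^2*sin(s)^2)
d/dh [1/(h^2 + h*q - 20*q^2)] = (-2*h - q)/(h^2 + h*q - 20*q^2)^2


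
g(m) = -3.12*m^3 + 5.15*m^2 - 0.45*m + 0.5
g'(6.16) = -292.17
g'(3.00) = -53.79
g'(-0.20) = -2.88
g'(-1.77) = -48.00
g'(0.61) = 2.35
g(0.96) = 2.05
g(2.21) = -9.02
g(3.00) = -38.74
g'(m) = -9.36*m^2 + 10.3*m - 0.45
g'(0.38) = 2.11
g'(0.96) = 0.81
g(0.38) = 0.90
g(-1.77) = 34.73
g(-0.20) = 0.82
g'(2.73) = -42.09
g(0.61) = 1.43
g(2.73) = -25.83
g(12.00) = -4654.66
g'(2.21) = -23.40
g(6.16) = -536.14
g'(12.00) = -1224.69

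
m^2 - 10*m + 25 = (m - 5)^2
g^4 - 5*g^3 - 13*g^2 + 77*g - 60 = (g - 5)*(g - 3)*(g - 1)*(g + 4)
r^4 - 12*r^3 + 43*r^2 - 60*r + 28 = (r - 7)*(r - 2)^2*(r - 1)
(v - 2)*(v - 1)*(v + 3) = v^3 - 7*v + 6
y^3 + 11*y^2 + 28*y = y*(y + 4)*(y + 7)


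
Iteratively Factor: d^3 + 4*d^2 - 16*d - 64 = (d - 4)*(d^2 + 8*d + 16) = (d - 4)*(d + 4)*(d + 4)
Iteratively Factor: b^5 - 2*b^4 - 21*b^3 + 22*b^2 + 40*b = (b + 4)*(b^4 - 6*b^3 + 3*b^2 + 10*b) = (b + 1)*(b + 4)*(b^3 - 7*b^2 + 10*b) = b*(b + 1)*(b + 4)*(b^2 - 7*b + 10) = b*(b - 2)*(b + 1)*(b + 4)*(b - 5)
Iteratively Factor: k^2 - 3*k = (k - 3)*(k)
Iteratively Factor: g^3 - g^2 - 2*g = (g - 2)*(g^2 + g) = (g - 2)*(g + 1)*(g)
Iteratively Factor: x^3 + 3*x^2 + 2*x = (x + 2)*(x^2 + x) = (x + 1)*(x + 2)*(x)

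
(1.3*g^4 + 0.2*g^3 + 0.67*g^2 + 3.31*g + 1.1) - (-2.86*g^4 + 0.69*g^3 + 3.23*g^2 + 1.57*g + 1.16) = 4.16*g^4 - 0.49*g^3 - 2.56*g^2 + 1.74*g - 0.0599999999999998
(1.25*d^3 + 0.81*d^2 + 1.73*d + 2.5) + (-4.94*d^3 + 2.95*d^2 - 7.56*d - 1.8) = -3.69*d^3 + 3.76*d^2 - 5.83*d + 0.7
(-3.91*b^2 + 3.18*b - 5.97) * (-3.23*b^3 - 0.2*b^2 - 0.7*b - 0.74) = 12.6293*b^5 - 9.4894*b^4 + 21.3841*b^3 + 1.8614*b^2 + 1.8258*b + 4.4178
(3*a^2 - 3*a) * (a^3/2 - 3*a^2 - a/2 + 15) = 3*a^5/2 - 21*a^4/2 + 15*a^3/2 + 93*a^2/2 - 45*a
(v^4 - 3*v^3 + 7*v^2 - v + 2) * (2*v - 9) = 2*v^5 - 15*v^4 + 41*v^3 - 65*v^2 + 13*v - 18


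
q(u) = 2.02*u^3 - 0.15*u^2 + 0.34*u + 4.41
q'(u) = 6.06*u^2 - 0.3*u + 0.34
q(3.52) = 91.85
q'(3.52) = 74.37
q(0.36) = 4.61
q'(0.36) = 1.02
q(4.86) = 234.40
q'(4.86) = 142.02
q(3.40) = 83.23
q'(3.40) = 69.37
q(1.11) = 7.37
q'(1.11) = 7.47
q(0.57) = 4.93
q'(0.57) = 2.14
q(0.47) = 4.75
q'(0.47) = 1.54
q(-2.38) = -24.48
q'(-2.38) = 35.38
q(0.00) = 4.41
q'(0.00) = 0.34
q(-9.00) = -1483.38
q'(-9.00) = 493.90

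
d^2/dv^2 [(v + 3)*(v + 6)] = 2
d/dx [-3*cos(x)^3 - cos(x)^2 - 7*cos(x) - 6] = (9*cos(x)^2 + 2*cos(x) + 7)*sin(x)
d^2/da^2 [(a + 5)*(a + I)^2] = 6*a + 10 + 4*I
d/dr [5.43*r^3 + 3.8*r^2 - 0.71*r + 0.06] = 16.29*r^2 + 7.6*r - 0.71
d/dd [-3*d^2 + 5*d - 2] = 5 - 6*d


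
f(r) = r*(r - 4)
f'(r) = 2*r - 4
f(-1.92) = 11.37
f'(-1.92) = -7.84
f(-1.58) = 8.82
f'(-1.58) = -7.16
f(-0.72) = 3.40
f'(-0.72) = -5.44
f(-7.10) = 78.81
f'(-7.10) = -18.20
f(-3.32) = 24.30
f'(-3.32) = -10.64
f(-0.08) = 0.33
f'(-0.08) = -4.16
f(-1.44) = 7.83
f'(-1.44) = -6.88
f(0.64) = -2.15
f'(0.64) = -2.72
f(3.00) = -3.00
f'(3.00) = 2.00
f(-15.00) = 285.00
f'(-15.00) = -34.00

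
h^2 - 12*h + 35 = (h - 7)*(h - 5)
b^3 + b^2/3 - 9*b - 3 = (b - 3)*(b + 1/3)*(b + 3)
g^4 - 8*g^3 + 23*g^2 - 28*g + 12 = (g - 3)*(g - 2)^2*(g - 1)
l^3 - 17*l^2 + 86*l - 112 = (l - 8)*(l - 7)*(l - 2)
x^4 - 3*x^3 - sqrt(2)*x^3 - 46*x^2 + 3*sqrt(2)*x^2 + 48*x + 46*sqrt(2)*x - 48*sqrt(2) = (x - 8)*(x - 1)*(x + 6)*(x - sqrt(2))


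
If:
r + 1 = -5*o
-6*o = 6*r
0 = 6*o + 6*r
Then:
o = -1/4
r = 1/4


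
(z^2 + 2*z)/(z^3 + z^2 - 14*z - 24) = z/(z^2 - z - 12)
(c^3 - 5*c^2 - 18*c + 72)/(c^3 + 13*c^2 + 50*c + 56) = (c^2 - 9*c + 18)/(c^2 + 9*c + 14)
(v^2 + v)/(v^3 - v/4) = 4*(v + 1)/(4*v^2 - 1)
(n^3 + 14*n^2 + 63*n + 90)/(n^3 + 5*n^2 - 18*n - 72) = (n + 5)/(n - 4)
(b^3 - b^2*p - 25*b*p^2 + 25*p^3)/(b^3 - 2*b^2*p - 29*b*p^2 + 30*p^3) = (-b + 5*p)/(-b + 6*p)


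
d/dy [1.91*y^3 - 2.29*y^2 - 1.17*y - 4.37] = 5.73*y^2 - 4.58*y - 1.17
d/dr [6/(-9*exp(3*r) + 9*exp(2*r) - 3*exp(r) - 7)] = (162*exp(2*r) - 108*exp(r) + 18)*exp(r)/(9*exp(3*r) - 9*exp(2*r) + 3*exp(r) + 7)^2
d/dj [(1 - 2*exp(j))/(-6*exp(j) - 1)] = 8*exp(j)/(6*exp(j) + 1)^2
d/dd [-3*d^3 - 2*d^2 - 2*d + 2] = -9*d^2 - 4*d - 2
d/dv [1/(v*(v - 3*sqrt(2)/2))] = (-4*v + 3*sqrt(2))/(v^2*(2*v^2 - 6*sqrt(2)*v + 9))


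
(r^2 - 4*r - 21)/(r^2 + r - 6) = (r - 7)/(r - 2)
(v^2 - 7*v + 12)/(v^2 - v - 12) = (v - 3)/(v + 3)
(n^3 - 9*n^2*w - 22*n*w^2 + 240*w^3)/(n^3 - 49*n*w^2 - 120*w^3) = (n - 6*w)/(n + 3*w)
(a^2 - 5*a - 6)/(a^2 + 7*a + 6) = (a - 6)/(a + 6)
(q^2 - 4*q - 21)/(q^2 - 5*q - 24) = (q - 7)/(q - 8)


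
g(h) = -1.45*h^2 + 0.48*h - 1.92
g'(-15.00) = 43.98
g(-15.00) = -335.37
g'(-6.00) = 17.88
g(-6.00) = -57.00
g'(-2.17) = 6.77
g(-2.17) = -9.79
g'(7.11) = -20.14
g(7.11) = -71.81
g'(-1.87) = 5.90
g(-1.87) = -7.89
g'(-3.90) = 11.79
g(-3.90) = -25.85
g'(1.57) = -4.07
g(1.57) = -4.74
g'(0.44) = -0.80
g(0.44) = -1.99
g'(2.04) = -5.44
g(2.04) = -6.98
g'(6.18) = -17.44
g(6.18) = -54.33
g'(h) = 0.48 - 2.9*h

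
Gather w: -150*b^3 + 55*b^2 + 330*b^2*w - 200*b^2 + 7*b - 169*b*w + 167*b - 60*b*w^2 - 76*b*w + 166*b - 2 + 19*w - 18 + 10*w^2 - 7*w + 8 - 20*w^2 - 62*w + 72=-150*b^3 - 145*b^2 + 340*b + w^2*(-60*b - 10) + w*(330*b^2 - 245*b - 50) + 60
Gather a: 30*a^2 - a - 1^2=30*a^2 - a - 1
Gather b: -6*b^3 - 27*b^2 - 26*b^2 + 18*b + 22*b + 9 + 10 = -6*b^3 - 53*b^2 + 40*b + 19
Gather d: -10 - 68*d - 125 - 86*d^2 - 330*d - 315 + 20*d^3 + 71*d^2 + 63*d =20*d^3 - 15*d^2 - 335*d - 450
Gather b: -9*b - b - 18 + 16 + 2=-10*b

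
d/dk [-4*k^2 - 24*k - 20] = -8*k - 24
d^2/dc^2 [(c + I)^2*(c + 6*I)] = 6*c + 16*I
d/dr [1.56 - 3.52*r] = -3.52000000000000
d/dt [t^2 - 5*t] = 2*t - 5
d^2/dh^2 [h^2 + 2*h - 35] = 2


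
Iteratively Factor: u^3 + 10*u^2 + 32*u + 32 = (u + 2)*(u^2 + 8*u + 16) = (u + 2)*(u + 4)*(u + 4)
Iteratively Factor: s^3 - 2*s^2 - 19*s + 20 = (s - 1)*(s^2 - s - 20) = (s - 1)*(s + 4)*(s - 5)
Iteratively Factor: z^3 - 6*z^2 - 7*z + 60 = (z - 4)*(z^2 - 2*z - 15) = (z - 4)*(z + 3)*(z - 5)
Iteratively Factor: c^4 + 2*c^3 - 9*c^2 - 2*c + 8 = (c - 1)*(c^3 + 3*c^2 - 6*c - 8) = (c - 2)*(c - 1)*(c^2 + 5*c + 4) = (c - 2)*(c - 1)*(c + 4)*(c + 1)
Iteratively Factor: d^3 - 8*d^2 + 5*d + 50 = (d + 2)*(d^2 - 10*d + 25) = (d - 5)*(d + 2)*(d - 5)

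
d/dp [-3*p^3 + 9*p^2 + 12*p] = -9*p^2 + 18*p + 12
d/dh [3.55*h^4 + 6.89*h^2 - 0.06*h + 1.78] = 14.2*h^3 + 13.78*h - 0.06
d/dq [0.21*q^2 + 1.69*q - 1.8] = 0.42*q + 1.69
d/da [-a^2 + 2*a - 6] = 2 - 2*a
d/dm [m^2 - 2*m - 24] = 2*m - 2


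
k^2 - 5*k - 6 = (k - 6)*(k + 1)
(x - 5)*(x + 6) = x^2 + x - 30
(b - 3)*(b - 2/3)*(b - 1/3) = b^3 - 4*b^2 + 29*b/9 - 2/3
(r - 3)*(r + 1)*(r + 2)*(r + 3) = r^4 + 3*r^3 - 7*r^2 - 27*r - 18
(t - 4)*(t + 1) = t^2 - 3*t - 4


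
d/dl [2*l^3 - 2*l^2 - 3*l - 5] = 6*l^2 - 4*l - 3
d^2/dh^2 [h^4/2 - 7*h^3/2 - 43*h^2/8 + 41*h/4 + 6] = 6*h^2 - 21*h - 43/4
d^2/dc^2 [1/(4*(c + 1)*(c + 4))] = ((c + 1)^2 + (c + 1)*(c + 4) + (c + 4)^2)/(2*(c + 1)^3*(c + 4)^3)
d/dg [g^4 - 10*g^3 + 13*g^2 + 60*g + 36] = 4*g^3 - 30*g^2 + 26*g + 60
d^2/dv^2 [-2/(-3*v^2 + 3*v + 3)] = 4*(v^2 - v - (2*v - 1)^2 - 1)/(3*(-v^2 + v + 1)^3)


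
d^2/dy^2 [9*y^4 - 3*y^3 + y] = 18*y*(6*y - 1)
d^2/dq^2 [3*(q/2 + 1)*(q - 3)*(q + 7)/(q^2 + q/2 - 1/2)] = 6*(-61*q^3 - 471*q^2 - 327*q - 133)/(8*q^6 + 12*q^5 - 6*q^4 - 11*q^3 + 3*q^2 + 3*q - 1)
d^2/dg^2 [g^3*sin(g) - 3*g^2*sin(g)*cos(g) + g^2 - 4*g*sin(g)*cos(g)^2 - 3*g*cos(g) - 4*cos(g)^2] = -g^3*sin(g) + 6*g^2*sin(2*g) + 6*g^2*cos(g) + 7*g*sin(g) + 9*g*sin(3*g) + 3*g*cos(g) - 12*g*cos(2*g) + 6*sin(g) - 3*sin(2*g) - 2*cos(g) + 8*cos(2*g) - 6*cos(3*g) + 2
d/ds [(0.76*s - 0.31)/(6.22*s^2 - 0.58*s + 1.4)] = (-4.7272*s^2 + 3.8564*s + 0.8842)/(38.6884*s^4 - 7.2152*s^3 + 17.7524*s^2 - 1.624*s + 1.96)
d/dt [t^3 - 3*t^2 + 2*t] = 3*t^2 - 6*t + 2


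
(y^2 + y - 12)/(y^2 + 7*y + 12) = (y - 3)/(y + 3)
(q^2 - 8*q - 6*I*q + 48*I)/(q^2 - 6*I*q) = (q - 8)/q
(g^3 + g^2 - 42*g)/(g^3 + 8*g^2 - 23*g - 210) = g*(g - 6)/(g^2 + g - 30)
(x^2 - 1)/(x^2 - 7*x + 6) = (x + 1)/(x - 6)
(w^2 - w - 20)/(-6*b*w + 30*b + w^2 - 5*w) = (w + 4)/(-6*b + w)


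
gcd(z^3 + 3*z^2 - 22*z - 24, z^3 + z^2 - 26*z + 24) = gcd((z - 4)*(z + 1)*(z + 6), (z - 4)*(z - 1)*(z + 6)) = z^2 + 2*z - 24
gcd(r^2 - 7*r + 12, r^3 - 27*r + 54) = r - 3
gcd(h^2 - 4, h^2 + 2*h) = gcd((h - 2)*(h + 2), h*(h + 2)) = h + 2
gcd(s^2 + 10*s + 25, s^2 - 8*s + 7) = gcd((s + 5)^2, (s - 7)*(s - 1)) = 1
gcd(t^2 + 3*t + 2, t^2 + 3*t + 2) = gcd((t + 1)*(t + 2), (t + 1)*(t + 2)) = t^2 + 3*t + 2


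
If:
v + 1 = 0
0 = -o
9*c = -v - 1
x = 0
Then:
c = 0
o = 0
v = -1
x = 0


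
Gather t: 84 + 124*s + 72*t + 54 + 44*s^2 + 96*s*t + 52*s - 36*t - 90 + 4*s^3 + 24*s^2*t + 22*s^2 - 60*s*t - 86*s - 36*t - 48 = 4*s^3 + 66*s^2 + 90*s + t*(24*s^2 + 36*s)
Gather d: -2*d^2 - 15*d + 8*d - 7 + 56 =-2*d^2 - 7*d + 49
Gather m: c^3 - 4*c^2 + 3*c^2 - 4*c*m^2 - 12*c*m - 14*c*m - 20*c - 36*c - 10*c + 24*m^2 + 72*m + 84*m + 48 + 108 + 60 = c^3 - c^2 - 66*c + m^2*(24 - 4*c) + m*(156 - 26*c) + 216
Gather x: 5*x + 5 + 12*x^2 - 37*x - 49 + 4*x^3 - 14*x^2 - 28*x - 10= 4*x^3 - 2*x^2 - 60*x - 54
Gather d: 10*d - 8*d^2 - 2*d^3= -2*d^3 - 8*d^2 + 10*d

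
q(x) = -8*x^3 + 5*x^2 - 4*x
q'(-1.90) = -109.64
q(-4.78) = 1007.08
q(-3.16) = 315.00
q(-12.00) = 14592.00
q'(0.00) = -4.00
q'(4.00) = -348.00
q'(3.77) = -307.41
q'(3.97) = -342.56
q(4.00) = -448.00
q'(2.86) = -171.71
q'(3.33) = -236.83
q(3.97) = -437.64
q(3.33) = -253.28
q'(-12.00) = -3580.00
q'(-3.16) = -275.25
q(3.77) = -372.68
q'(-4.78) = -600.16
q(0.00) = 0.00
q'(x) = -24*x^2 + 10*x - 4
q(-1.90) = 80.52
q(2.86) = -157.69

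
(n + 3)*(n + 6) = n^2 + 9*n + 18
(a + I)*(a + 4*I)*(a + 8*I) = a^3 + 13*I*a^2 - 44*a - 32*I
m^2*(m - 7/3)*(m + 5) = m^4 + 8*m^3/3 - 35*m^2/3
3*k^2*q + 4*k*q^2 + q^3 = q*(k + q)*(3*k + q)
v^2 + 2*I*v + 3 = (v - I)*(v + 3*I)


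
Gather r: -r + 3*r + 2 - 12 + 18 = 2*r + 8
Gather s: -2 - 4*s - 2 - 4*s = -8*s - 4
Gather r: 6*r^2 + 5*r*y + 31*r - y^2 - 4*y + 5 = 6*r^2 + r*(5*y + 31) - y^2 - 4*y + 5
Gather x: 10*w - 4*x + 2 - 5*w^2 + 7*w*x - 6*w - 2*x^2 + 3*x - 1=-5*w^2 + 4*w - 2*x^2 + x*(7*w - 1) + 1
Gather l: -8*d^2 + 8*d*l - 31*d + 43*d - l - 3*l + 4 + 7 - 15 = -8*d^2 + 12*d + l*(8*d - 4) - 4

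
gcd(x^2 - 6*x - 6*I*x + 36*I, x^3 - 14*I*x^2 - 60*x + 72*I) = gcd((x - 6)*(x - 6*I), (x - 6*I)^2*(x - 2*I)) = x - 6*I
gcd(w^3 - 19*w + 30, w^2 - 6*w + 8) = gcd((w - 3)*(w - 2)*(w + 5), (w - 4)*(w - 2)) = w - 2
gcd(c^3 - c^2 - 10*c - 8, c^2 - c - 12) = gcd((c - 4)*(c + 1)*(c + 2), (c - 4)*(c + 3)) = c - 4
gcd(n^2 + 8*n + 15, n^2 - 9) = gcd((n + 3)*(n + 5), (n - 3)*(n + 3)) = n + 3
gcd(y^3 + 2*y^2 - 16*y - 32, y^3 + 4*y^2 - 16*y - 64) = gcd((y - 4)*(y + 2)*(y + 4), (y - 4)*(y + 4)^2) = y^2 - 16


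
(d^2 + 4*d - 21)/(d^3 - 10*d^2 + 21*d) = (d + 7)/(d*(d - 7))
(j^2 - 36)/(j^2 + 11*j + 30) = (j - 6)/(j + 5)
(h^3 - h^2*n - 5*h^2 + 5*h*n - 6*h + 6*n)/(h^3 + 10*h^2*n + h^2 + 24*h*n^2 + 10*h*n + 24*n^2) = (h^2 - h*n - 6*h + 6*n)/(h^2 + 10*h*n + 24*n^2)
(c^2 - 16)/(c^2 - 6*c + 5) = (c^2 - 16)/(c^2 - 6*c + 5)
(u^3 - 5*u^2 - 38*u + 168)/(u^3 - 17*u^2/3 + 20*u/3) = 3*(u^2 - u - 42)/(u*(3*u - 5))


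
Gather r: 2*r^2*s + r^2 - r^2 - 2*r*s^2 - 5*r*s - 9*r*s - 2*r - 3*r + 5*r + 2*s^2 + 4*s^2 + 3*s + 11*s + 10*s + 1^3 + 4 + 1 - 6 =2*r^2*s + r*(-2*s^2 - 14*s) + 6*s^2 + 24*s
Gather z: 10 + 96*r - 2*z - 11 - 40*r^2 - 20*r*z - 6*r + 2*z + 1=-40*r^2 - 20*r*z + 90*r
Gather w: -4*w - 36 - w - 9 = -5*w - 45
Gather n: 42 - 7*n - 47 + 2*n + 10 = 5 - 5*n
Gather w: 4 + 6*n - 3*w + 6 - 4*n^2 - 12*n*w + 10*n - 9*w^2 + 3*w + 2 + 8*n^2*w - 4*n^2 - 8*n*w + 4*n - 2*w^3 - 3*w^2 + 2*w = -8*n^2 + 20*n - 2*w^3 - 12*w^2 + w*(8*n^2 - 20*n + 2) + 12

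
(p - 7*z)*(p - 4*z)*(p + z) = p^3 - 10*p^2*z + 17*p*z^2 + 28*z^3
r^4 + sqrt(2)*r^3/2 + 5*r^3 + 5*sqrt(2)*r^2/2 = r^2*(r + 5)*(r + sqrt(2)/2)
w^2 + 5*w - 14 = (w - 2)*(w + 7)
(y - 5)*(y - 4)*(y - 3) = y^3 - 12*y^2 + 47*y - 60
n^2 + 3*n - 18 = (n - 3)*(n + 6)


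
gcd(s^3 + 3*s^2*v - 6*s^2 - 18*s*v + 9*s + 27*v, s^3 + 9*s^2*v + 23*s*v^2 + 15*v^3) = s + 3*v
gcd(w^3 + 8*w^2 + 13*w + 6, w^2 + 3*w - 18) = w + 6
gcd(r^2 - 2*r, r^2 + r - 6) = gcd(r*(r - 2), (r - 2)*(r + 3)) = r - 2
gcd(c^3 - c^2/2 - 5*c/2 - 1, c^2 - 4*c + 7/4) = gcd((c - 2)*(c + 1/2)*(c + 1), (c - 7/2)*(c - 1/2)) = 1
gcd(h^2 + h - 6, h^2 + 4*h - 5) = 1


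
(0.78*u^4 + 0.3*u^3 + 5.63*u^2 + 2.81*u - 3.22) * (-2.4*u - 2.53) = -1.872*u^5 - 2.6934*u^4 - 14.271*u^3 - 20.9879*u^2 + 0.6187*u + 8.1466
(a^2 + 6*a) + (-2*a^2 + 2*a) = -a^2 + 8*a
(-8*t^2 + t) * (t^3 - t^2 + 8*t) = -8*t^5 + 9*t^4 - 65*t^3 + 8*t^2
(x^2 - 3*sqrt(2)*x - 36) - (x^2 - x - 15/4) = -3*sqrt(2)*x + x - 129/4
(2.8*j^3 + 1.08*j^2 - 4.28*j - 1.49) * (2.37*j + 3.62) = 6.636*j^4 + 12.6956*j^3 - 6.234*j^2 - 19.0249*j - 5.3938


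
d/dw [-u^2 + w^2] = 2*w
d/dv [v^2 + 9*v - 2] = 2*v + 9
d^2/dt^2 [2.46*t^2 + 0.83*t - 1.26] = 4.92000000000000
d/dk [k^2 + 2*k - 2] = 2*k + 2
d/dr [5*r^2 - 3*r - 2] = 10*r - 3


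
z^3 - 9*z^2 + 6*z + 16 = (z - 8)*(z - 2)*(z + 1)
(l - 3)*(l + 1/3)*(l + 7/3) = l^3 - l^2/3 - 65*l/9 - 7/3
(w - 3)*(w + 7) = w^2 + 4*w - 21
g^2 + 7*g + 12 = (g + 3)*(g + 4)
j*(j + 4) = j^2 + 4*j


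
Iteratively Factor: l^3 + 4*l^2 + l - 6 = (l + 3)*(l^2 + l - 2) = (l - 1)*(l + 3)*(l + 2)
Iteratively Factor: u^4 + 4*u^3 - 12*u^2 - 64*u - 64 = (u + 4)*(u^3 - 12*u - 16) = (u - 4)*(u + 4)*(u^2 + 4*u + 4) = (u - 4)*(u + 2)*(u + 4)*(u + 2)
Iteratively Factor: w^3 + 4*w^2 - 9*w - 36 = (w + 3)*(w^2 + w - 12) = (w + 3)*(w + 4)*(w - 3)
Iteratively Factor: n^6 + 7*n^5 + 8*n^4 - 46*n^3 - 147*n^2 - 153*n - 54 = (n + 3)*(n^5 + 4*n^4 - 4*n^3 - 34*n^2 - 45*n - 18) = (n + 3)^2*(n^4 + n^3 - 7*n^2 - 13*n - 6) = (n + 1)*(n + 3)^2*(n^3 - 7*n - 6) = (n - 3)*(n + 1)*(n + 3)^2*(n^2 + 3*n + 2) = (n - 3)*(n + 1)^2*(n + 3)^2*(n + 2)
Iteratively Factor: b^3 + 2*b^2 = (b + 2)*(b^2) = b*(b + 2)*(b)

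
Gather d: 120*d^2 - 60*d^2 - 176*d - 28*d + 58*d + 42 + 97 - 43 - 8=60*d^2 - 146*d + 88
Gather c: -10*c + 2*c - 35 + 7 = -8*c - 28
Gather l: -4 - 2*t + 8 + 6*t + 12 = 4*t + 16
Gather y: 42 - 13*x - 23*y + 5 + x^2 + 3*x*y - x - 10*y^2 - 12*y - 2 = x^2 - 14*x - 10*y^2 + y*(3*x - 35) + 45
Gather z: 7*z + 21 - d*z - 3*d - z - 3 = -3*d + z*(6 - d) + 18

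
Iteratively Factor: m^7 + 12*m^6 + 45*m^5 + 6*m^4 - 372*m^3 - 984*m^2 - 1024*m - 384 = (m + 4)*(m^6 + 8*m^5 + 13*m^4 - 46*m^3 - 188*m^2 - 232*m - 96) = (m + 2)*(m + 4)*(m^5 + 6*m^4 + m^3 - 48*m^2 - 92*m - 48) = (m + 2)*(m + 4)^2*(m^4 + 2*m^3 - 7*m^2 - 20*m - 12) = (m + 1)*(m + 2)*(m + 4)^2*(m^3 + m^2 - 8*m - 12) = (m + 1)*(m + 2)^2*(m + 4)^2*(m^2 - m - 6) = (m - 3)*(m + 1)*(m + 2)^2*(m + 4)^2*(m + 2)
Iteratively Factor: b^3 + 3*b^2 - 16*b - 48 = (b + 4)*(b^2 - b - 12) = (b + 3)*(b + 4)*(b - 4)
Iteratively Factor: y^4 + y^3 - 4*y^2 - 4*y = (y)*(y^3 + y^2 - 4*y - 4) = y*(y + 1)*(y^2 - 4) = y*(y - 2)*(y + 1)*(y + 2)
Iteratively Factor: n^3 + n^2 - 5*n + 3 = (n + 3)*(n^2 - 2*n + 1) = (n - 1)*(n + 3)*(n - 1)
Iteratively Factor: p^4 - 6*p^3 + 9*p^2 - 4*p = (p - 4)*(p^3 - 2*p^2 + p) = p*(p - 4)*(p^2 - 2*p + 1) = p*(p - 4)*(p - 1)*(p - 1)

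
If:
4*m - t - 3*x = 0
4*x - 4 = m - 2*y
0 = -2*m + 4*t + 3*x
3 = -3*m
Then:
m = -1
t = 2/3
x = -14/9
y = 83/18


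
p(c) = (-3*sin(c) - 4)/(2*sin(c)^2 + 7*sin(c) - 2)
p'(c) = (-4*sin(c)*cos(c) - 7*cos(c))*(-3*sin(c) - 4)/(2*sin(c)^2 + 7*sin(c) - 2)^2 - 3*cos(c)/(2*sin(c)^2 + 7*sin(c) - 2) = (6*sin(c)^2 + 16*sin(c) + 34)*cos(c)/(7*sin(c) - cos(2*c) - 1)^2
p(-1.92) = 0.17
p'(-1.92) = -0.18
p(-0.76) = 0.33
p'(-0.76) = 0.54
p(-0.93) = 0.25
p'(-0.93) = 0.37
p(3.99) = 0.29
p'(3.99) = -0.45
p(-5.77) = -2.85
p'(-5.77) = 10.25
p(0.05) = 2.52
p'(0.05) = 12.85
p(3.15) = 1.93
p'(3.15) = -7.99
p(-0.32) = 0.76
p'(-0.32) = 1.75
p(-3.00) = 1.21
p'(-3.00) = -3.63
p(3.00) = 4.55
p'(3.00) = -38.09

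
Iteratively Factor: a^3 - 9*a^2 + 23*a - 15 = (a - 3)*(a^2 - 6*a + 5) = (a - 5)*(a - 3)*(a - 1)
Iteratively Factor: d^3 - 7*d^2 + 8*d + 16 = (d - 4)*(d^2 - 3*d - 4) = (d - 4)^2*(d + 1)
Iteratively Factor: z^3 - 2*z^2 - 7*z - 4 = (z + 1)*(z^2 - 3*z - 4) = (z - 4)*(z + 1)*(z + 1)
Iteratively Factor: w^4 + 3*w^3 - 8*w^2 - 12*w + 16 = (w - 2)*(w^3 + 5*w^2 + 2*w - 8) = (w - 2)*(w - 1)*(w^2 + 6*w + 8) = (w - 2)*(w - 1)*(w + 2)*(w + 4)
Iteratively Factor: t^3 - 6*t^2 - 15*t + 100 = (t - 5)*(t^2 - t - 20) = (t - 5)*(t + 4)*(t - 5)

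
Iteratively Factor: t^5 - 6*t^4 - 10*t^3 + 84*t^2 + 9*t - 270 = (t + 3)*(t^4 - 9*t^3 + 17*t^2 + 33*t - 90) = (t - 3)*(t + 3)*(t^3 - 6*t^2 - t + 30) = (t - 5)*(t - 3)*(t + 3)*(t^2 - t - 6) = (t - 5)*(t - 3)*(t + 2)*(t + 3)*(t - 3)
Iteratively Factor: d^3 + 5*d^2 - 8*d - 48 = (d - 3)*(d^2 + 8*d + 16) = (d - 3)*(d + 4)*(d + 4)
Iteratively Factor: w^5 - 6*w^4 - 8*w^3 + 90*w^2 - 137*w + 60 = (w - 1)*(w^4 - 5*w^3 - 13*w^2 + 77*w - 60) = (w - 1)*(w + 4)*(w^3 - 9*w^2 + 23*w - 15) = (w - 1)^2*(w + 4)*(w^2 - 8*w + 15) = (w - 3)*(w - 1)^2*(w + 4)*(w - 5)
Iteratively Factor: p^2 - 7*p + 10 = (p - 5)*(p - 2)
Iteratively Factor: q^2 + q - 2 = (q - 1)*(q + 2)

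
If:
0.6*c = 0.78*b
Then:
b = 0.769230769230769*c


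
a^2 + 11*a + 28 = (a + 4)*(a + 7)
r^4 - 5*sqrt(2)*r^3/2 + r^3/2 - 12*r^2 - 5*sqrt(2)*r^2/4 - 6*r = r*(r + 1/2)*(r - 4*sqrt(2))*(r + 3*sqrt(2)/2)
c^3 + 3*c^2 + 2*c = c*(c + 1)*(c + 2)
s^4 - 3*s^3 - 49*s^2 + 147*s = s*(s - 7)*(s - 3)*(s + 7)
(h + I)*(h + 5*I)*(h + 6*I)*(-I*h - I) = -I*h^4 + 12*h^3 - I*h^3 + 12*h^2 + 41*I*h^2 - 30*h + 41*I*h - 30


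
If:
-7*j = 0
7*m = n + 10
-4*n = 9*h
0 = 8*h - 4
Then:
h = 1/2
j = 0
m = 71/56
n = -9/8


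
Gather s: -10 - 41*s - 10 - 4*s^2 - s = -4*s^2 - 42*s - 20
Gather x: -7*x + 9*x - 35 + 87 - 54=2*x - 2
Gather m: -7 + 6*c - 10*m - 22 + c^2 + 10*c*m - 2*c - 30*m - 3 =c^2 + 4*c + m*(10*c - 40) - 32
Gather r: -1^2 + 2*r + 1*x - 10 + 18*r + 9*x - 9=20*r + 10*x - 20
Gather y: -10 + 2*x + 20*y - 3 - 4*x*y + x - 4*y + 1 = 3*x + y*(16 - 4*x) - 12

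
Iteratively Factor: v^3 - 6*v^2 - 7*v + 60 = (v + 3)*(v^2 - 9*v + 20) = (v - 4)*(v + 3)*(v - 5)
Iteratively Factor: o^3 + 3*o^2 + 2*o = (o + 1)*(o^2 + 2*o) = o*(o + 1)*(o + 2)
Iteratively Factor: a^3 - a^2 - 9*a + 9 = (a + 3)*(a^2 - 4*a + 3) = (a - 3)*(a + 3)*(a - 1)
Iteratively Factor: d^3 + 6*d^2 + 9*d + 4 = (d + 1)*(d^2 + 5*d + 4) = (d + 1)^2*(d + 4)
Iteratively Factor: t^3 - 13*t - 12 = (t - 4)*(t^2 + 4*t + 3) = (t - 4)*(t + 1)*(t + 3)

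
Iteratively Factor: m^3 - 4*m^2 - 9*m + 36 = (m - 3)*(m^2 - m - 12) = (m - 4)*(m - 3)*(m + 3)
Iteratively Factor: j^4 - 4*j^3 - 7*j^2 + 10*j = (j + 2)*(j^3 - 6*j^2 + 5*j) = (j - 5)*(j + 2)*(j^2 - j) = (j - 5)*(j - 1)*(j + 2)*(j)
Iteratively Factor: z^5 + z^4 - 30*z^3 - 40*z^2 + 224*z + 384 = (z - 4)*(z^4 + 5*z^3 - 10*z^2 - 80*z - 96) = (z - 4)^2*(z^3 + 9*z^2 + 26*z + 24) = (z - 4)^2*(z + 2)*(z^2 + 7*z + 12) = (z - 4)^2*(z + 2)*(z + 4)*(z + 3)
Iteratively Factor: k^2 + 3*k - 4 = (k + 4)*(k - 1)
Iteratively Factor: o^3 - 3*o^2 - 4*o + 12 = (o + 2)*(o^2 - 5*o + 6) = (o - 2)*(o + 2)*(o - 3)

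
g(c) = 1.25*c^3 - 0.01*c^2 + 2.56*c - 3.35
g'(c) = 3.75*c^2 - 0.02*c + 2.56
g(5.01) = 166.41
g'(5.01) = 96.59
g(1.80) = 8.52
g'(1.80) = 14.67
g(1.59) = 5.72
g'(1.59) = 12.01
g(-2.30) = -24.50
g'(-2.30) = 22.44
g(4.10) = 93.13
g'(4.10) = 65.52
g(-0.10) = -3.61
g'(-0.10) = 2.60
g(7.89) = 630.19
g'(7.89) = 235.85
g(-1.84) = -15.88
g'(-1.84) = 15.29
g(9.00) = 930.13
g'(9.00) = 306.13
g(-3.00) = -44.87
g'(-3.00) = 36.37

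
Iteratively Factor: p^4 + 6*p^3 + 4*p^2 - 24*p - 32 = (p + 4)*(p^3 + 2*p^2 - 4*p - 8) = (p - 2)*(p + 4)*(p^2 + 4*p + 4) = (p - 2)*(p + 2)*(p + 4)*(p + 2)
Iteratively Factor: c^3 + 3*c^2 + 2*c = (c + 1)*(c^2 + 2*c) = (c + 1)*(c + 2)*(c)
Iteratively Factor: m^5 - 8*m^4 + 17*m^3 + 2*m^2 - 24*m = (m + 1)*(m^4 - 9*m^3 + 26*m^2 - 24*m) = (m - 4)*(m + 1)*(m^3 - 5*m^2 + 6*m) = (m - 4)*(m - 3)*(m + 1)*(m^2 - 2*m) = (m - 4)*(m - 3)*(m - 2)*(m + 1)*(m)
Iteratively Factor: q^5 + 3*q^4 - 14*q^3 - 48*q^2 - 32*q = (q + 2)*(q^4 + q^3 - 16*q^2 - 16*q) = (q - 4)*(q + 2)*(q^3 + 5*q^2 + 4*q) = (q - 4)*(q + 2)*(q + 4)*(q^2 + q) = (q - 4)*(q + 1)*(q + 2)*(q + 4)*(q)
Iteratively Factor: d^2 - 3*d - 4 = (d - 4)*(d + 1)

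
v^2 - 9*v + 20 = (v - 5)*(v - 4)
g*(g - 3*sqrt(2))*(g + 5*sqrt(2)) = g^3 + 2*sqrt(2)*g^2 - 30*g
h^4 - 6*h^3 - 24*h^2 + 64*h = h*(h - 8)*(h - 2)*(h + 4)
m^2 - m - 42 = (m - 7)*(m + 6)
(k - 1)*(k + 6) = k^2 + 5*k - 6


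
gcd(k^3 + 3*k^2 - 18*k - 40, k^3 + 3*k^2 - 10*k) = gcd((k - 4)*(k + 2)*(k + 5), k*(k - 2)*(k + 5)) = k + 5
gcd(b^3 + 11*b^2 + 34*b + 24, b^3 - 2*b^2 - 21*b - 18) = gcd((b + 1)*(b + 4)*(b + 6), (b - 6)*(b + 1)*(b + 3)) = b + 1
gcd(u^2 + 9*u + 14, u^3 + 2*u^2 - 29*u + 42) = u + 7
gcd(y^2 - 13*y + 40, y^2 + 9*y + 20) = 1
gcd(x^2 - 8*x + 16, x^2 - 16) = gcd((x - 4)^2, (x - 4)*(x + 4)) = x - 4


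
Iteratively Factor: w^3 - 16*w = (w - 4)*(w^2 + 4*w) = (w - 4)*(w + 4)*(w)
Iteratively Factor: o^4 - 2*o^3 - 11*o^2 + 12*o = (o - 4)*(o^3 + 2*o^2 - 3*o) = (o - 4)*(o - 1)*(o^2 + 3*o) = (o - 4)*(o - 1)*(o + 3)*(o)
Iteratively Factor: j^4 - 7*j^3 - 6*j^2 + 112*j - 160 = (j - 2)*(j^3 - 5*j^2 - 16*j + 80) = (j - 4)*(j - 2)*(j^2 - j - 20) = (j - 5)*(j - 4)*(j - 2)*(j + 4)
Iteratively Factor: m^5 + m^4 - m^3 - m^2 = (m - 1)*(m^4 + 2*m^3 + m^2) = m*(m - 1)*(m^3 + 2*m^2 + m) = m*(m - 1)*(m + 1)*(m^2 + m) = m^2*(m - 1)*(m + 1)*(m + 1)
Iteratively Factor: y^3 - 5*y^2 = (y - 5)*(y^2) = y*(y - 5)*(y)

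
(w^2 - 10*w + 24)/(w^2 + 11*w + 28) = (w^2 - 10*w + 24)/(w^2 + 11*w + 28)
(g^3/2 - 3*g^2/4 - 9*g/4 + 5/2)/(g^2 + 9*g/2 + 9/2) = (2*g^3 - 3*g^2 - 9*g + 10)/(2*(2*g^2 + 9*g + 9))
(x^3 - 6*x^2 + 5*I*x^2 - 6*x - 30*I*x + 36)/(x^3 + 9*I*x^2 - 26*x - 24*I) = (x - 6)/(x + 4*I)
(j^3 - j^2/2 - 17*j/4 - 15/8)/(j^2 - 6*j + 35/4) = (4*j^2 + 8*j + 3)/(2*(2*j - 7))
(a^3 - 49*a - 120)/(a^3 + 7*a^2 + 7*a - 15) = (a - 8)/(a - 1)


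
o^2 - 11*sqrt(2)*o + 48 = (o - 8*sqrt(2))*(o - 3*sqrt(2))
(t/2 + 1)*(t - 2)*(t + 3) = t^3/2 + 3*t^2/2 - 2*t - 6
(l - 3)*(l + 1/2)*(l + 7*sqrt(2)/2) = l^3 - 5*l^2/2 + 7*sqrt(2)*l^2/2 - 35*sqrt(2)*l/4 - 3*l/2 - 21*sqrt(2)/4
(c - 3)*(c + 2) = c^2 - c - 6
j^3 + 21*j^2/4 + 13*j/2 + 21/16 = (j + 1/4)*(j + 3/2)*(j + 7/2)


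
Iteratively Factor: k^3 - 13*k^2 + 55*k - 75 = (k - 5)*(k^2 - 8*k + 15) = (k - 5)^2*(k - 3)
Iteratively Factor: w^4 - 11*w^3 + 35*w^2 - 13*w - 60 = (w + 1)*(w^3 - 12*w^2 + 47*w - 60) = (w - 5)*(w + 1)*(w^2 - 7*w + 12) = (w - 5)*(w - 4)*(w + 1)*(w - 3)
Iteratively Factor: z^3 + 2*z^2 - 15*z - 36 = (z + 3)*(z^2 - z - 12) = (z + 3)^2*(z - 4)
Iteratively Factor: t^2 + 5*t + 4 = (t + 1)*(t + 4)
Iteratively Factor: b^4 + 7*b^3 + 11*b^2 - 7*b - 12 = (b - 1)*(b^3 + 8*b^2 + 19*b + 12) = (b - 1)*(b + 3)*(b^2 + 5*b + 4) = (b - 1)*(b + 3)*(b + 4)*(b + 1)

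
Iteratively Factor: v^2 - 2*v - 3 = (v - 3)*(v + 1)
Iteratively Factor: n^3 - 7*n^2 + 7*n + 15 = (n - 3)*(n^2 - 4*n - 5) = (n - 5)*(n - 3)*(n + 1)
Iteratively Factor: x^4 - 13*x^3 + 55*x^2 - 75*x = (x)*(x^3 - 13*x^2 + 55*x - 75) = x*(x - 3)*(x^2 - 10*x + 25) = x*(x - 5)*(x - 3)*(x - 5)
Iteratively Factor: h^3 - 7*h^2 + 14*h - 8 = (h - 1)*(h^2 - 6*h + 8) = (h - 4)*(h - 1)*(h - 2)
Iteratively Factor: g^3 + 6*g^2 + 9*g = (g)*(g^2 + 6*g + 9) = g*(g + 3)*(g + 3)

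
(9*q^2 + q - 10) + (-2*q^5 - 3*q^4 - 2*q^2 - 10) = -2*q^5 - 3*q^4 + 7*q^2 + q - 20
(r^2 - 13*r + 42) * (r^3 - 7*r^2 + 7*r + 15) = r^5 - 20*r^4 + 140*r^3 - 370*r^2 + 99*r + 630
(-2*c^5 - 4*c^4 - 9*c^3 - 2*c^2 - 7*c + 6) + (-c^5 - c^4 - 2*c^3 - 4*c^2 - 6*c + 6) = -3*c^5 - 5*c^4 - 11*c^3 - 6*c^2 - 13*c + 12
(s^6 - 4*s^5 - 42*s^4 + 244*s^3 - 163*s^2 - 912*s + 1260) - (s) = s^6 - 4*s^5 - 42*s^4 + 244*s^3 - 163*s^2 - 913*s + 1260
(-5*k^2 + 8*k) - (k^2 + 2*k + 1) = -6*k^2 + 6*k - 1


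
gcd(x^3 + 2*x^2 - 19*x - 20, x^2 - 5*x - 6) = x + 1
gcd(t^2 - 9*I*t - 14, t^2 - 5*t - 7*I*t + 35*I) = t - 7*I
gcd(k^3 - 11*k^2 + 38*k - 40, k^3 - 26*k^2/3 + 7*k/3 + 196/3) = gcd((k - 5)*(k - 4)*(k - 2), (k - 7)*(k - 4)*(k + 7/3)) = k - 4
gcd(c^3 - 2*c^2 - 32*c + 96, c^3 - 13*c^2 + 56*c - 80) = c^2 - 8*c + 16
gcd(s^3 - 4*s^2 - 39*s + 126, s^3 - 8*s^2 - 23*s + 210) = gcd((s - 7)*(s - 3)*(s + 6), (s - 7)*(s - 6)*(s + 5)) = s - 7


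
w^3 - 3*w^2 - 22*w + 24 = (w - 6)*(w - 1)*(w + 4)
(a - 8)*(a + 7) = a^2 - a - 56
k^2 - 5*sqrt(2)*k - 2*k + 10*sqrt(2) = (k - 2)*(k - 5*sqrt(2))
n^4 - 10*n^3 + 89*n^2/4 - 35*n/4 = n*(n - 7)*(n - 5/2)*(n - 1/2)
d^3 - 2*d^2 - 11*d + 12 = (d - 4)*(d - 1)*(d + 3)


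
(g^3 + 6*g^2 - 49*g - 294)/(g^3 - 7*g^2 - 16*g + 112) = (g^2 + 13*g + 42)/(g^2 - 16)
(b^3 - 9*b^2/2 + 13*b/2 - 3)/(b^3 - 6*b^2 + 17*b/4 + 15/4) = 2*(b^2 - 3*b + 2)/(2*b^2 - 9*b - 5)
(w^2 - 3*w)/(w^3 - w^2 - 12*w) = (3 - w)/(-w^2 + w + 12)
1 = 1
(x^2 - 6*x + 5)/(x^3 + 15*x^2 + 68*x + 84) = (x^2 - 6*x + 5)/(x^3 + 15*x^2 + 68*x + 84)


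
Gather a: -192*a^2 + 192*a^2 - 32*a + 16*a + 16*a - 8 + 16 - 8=0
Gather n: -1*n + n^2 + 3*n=n^2 + 2*n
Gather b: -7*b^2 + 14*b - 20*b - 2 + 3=-7*b^2 - 6*b + 1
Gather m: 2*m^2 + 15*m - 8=2*m^2 + 15*m - 8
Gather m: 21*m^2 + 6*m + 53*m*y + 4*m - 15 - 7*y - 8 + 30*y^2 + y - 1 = 21*m^2 + m*(53*y + 10) + 30*y^2 - 6*y - 24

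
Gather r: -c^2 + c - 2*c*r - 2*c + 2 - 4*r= -c^2 - c + r*(-2*c - 4) + 2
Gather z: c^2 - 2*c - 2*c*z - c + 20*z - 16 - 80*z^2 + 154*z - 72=c^2 - 3*c - 80*z^2 + z*(174 - 2*c) - 88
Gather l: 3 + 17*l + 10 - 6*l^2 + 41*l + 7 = -6*l^2 + 58*l + 20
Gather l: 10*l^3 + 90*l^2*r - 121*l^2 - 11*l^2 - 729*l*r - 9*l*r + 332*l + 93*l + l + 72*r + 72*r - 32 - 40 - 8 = 10*l^3 + l^2*(90*r - 132) + l*(426 - 738*r) + 144*r - 80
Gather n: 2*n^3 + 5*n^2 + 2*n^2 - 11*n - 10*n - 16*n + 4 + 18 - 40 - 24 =2*n^3 + 7*n^2 - 37*n - 42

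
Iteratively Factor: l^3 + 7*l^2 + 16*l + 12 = (l + 3)*(l^2 + 4*l + 4) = (l + 2)*(l + 3)*(l + 2)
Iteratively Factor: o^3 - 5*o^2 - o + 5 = (o + 1)*(o^2 - 6*o + 5) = (o - 1)*(o + 1)*(o - 5)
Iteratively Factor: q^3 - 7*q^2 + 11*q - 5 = (q - 1)*(q^2 - 6*q + 5) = (q - 5)*(q - 1)*(q - 1)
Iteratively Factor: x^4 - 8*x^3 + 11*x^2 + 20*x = (x - 5)*(x^3 - 3*x^2 - 4*x) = (x - 5)*(x - 4)*(x^2 + x) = x*(x - 5)*(x - 4)*(x + 1)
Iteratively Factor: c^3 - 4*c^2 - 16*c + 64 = (c - 4)*(c^2 - 16) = (c - 4)*(c + 4)*(c - 4)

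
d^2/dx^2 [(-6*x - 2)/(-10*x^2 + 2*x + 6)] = 2*((-45*x - 2)*(-5*x^2 + x + 3) - (3*x + 1)*(10*x - 1)^2)/(-5*x^2 + x + 3)^3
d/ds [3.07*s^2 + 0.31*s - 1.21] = 6.14*s + 0.31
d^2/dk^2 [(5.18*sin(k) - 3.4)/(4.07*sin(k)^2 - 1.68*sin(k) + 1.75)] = (-85.8061820000001*sin(k)^5 + 189.863872*sin(k)^4 + 323.236144*sin(k)^3 - 440.423*sin(k)^2 - 87.74801*sin(k) + 59.69908)/(67.419143*sin(k)^6 - 83.487096*sin(k)^5 + 121.427229*sin(k)^4 - 76.536432*sin(k)^3 + 52.210725*sin(k)^2 - 15.435*sin(k) + 5.359375)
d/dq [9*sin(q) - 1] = 9*cos(q)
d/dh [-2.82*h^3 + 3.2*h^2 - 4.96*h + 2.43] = -8.46*h^2 + 6.4*h - 4.96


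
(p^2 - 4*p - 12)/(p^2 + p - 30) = (p^2 - 4*p - 12)/(p^2 + p - 30)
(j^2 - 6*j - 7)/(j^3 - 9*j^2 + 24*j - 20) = (j^2 - 6*j - 7)/(j^3 - 9*j^2 + 24*j - 20)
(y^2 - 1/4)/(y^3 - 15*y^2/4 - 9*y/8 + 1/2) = 2*(2*y - 1)/(4*y^2 - 17*y + 4)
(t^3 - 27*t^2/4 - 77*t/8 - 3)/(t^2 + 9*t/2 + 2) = (t^2 - 29*t/4 - 6)/(t + 4)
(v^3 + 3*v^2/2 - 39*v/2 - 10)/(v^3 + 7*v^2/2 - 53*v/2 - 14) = (v + 5)/(v + 7)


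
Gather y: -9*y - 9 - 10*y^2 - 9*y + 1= -10*y^2 - 18*y - 8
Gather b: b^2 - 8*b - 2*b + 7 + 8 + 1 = b^2 - 10*b + 16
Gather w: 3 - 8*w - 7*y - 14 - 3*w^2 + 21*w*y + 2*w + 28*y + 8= -3*w^2 + w*(21*y - 6) + 21*y - 3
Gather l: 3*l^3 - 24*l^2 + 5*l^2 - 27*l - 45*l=3*l^3 - 19*l^2 - 72*l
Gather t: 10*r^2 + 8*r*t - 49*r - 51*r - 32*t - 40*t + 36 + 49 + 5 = 10*r^2 - 100*r + t*(8*r - 72) + 90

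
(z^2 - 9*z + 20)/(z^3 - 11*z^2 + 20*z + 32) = (z - 5)/(z^2 - 7*z - 8)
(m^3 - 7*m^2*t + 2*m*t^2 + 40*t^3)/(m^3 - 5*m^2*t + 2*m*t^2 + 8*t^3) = (-m^2 + 3*m*t + 10*t^2)/(-m^2 + m*t + 2*t^2)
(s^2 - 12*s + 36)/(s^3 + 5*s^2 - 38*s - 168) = (s - 6)/(s^2 + 11*s + 28)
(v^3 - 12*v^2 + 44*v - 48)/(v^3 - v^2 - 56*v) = (-v^3 + 12*v^2 - 44*v + 48)/(v*(-v^2 + v + 56))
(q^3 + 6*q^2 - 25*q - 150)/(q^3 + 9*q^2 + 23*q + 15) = (q^2 + q - 30)/(q^2 + 4*q + 3)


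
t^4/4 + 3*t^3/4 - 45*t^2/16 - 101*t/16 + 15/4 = (t/4 + 1)*(t - 3)*(t - 1/2)*(t + 5/2)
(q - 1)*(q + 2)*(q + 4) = q^3 + 5*q^2 + 2*q - 8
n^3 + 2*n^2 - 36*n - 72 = (n - 6)*(n + 2)*(n + 6)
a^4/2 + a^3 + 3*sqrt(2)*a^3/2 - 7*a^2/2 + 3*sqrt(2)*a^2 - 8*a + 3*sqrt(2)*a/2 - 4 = (a/2 + 1/2)*(a + 1)*(a - sqrt(2))*(a + 4*sqrt(2))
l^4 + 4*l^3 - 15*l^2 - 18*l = l*(l - 3)*(l + 1)*(l + 6)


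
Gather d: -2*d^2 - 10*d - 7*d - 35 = -2*d^2 - 17*d - 35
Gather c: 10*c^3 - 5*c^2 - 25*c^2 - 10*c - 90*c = 10*c^3 - 30*c^2 - 100*c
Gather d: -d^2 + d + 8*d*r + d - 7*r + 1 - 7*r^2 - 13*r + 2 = -d^2 + d*(8*r + 2) - 7*r^2 - 20*r + 3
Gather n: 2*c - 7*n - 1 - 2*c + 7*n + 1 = 0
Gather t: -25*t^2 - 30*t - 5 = -25*t^2 - 30*t - 5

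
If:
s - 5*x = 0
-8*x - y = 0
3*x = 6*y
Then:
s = 0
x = 0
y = 0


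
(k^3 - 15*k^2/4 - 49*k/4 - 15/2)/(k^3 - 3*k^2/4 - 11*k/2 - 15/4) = (k - 6)/(k - 3)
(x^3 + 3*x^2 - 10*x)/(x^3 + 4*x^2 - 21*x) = (x^2 + 3*x - 10)/(x^2 + 4*x - 21)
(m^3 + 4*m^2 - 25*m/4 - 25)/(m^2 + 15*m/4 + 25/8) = 2*(2*m^2 + 3*m - 20)/(4*m + 5)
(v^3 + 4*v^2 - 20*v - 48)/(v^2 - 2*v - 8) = v + 6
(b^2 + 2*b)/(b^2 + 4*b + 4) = b/(b + 2)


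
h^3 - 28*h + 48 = (h - 4)*(h - 2)*(h + 6)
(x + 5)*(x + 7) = x^2 + 12*x + 35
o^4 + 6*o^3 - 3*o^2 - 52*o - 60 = (o - 3)*(o + 2)^2*(o + 5)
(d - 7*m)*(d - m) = d^2 - 8*d*m + 7*m^2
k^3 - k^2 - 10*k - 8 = (k - 4)*(k + 1)*(k + 2)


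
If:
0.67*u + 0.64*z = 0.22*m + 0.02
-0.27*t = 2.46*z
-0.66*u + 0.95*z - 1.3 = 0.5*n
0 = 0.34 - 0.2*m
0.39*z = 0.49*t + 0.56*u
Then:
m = 1.70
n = -3.18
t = -0.56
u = 0.53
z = 0.06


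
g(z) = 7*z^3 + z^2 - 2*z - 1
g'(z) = 21*z^2 + 2*z - 2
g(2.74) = 145.02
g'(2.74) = 161.14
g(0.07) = -1.13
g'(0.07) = -1.76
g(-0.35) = -0.48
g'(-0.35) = -0.13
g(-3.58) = -302.20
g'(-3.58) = 259.98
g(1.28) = 12.76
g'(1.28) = 34.97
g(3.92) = 428.18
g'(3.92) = 328.53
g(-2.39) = -86.07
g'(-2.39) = 113.17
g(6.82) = 2252.37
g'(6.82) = 988.40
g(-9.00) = -5005.00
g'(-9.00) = 1681.00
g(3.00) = 191.00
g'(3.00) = 193.00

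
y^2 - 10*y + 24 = (y - 6)*(y - 4)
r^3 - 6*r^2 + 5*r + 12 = (r - 4)*(r - 3)*(r + 1)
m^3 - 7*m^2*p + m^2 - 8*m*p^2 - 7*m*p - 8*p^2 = (m + 1)*(m - 8*p)*(m + p)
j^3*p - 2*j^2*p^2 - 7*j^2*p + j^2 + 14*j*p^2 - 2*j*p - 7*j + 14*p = (j - 7)*(j - 2*p)*(j*p + 1)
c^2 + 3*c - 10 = (c - 2)*(c + 5)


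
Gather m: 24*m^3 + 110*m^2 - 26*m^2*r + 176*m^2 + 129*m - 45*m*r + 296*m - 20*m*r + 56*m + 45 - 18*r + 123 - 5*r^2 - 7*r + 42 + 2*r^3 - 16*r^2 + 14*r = 24*m^3 + m^2*(286 - 26*r) + m*(481 - 65*r) + 2*r^3 - 21*r^2 - 11*r + 210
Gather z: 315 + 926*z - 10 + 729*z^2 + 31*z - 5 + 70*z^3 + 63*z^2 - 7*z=70*z^3 + 792*z^2 + 950*z + 300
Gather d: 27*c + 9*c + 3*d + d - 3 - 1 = 36*c + 4*d - 4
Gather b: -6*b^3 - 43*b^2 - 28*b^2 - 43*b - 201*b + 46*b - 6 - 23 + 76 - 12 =-6*b^3 - 71*b^2 - 198*b + 35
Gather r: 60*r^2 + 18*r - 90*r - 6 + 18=60*r^2 - 72*r + 12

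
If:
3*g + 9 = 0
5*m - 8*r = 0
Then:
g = -3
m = 8*r/5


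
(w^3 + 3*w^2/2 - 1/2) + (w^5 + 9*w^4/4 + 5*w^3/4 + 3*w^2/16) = w^5 + 9*w^4/4 + 9*w^3/4 + 27*w^2/16 - 1/2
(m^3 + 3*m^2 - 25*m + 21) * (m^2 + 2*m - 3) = m^5 + 5*m^4 - 22*m^3 - 38*m^2 + 117*m - 63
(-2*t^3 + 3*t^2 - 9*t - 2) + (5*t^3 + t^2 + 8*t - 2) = 3*t^3 + 4*t^2 - t - 4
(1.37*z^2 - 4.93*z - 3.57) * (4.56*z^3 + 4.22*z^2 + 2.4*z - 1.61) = 6.2472*z^5 - 16.6994*z^4 - 33.7958*z^3 - 29.1031*z^2 - 0.630699999999999*z + 5.7477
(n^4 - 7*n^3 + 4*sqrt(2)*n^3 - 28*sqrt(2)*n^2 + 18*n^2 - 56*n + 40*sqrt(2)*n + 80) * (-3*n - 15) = -3*n^5 - 12*sqrt(2)*n^4 + 6*n^4 + 24*sqrt(2)*n^3 + 51*n^3 - 102*n^2 + 300*sqrt(2)*n^2 - 600*sqrt(2)*n + 600*n - 1200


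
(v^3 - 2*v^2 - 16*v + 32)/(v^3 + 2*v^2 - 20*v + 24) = (v^2 - 16)/(v^2 + 4*v - 12)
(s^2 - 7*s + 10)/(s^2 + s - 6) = (s - 5)/(s + 3)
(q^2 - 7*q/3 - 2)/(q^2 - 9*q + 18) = (q + 2/3)/(q - 6)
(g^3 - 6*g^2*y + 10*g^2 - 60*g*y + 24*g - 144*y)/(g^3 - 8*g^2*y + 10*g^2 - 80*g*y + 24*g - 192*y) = (-g + 6*y)/(-g + 8*y)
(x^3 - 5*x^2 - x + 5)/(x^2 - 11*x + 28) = (x^3 - 5*x^2 - x + 5)/(x^2 - 11*x + 28)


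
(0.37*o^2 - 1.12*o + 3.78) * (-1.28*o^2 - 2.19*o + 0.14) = -0.4736*o^4 + 0.6233*o^3 - 2.3338*o^2 - 8.435*o + 0.5292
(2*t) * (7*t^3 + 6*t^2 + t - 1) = 14*t^4 + 12*t^3 + 2*t^2 - 2*t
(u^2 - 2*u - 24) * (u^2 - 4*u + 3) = u^4 - 6*u^3 - 13*u^2 + 90*u - 72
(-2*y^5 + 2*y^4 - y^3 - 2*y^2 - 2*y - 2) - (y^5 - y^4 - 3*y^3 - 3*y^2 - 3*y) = -3*y^5 + 3*y^4 + 2*y^3 + y^2 + y - 2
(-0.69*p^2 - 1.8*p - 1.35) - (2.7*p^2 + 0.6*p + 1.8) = -3.39*p^2 - 2.4*p - 3.15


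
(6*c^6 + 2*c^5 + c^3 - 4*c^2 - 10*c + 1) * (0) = 0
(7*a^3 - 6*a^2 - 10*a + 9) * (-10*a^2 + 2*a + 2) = -70*a^5 + 74*a^4 + 102*a^3 - 122*a^2 - 2*a + 18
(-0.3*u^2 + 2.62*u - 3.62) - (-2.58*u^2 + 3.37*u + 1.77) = 2.28*u^2 - 0.75*u - 5.39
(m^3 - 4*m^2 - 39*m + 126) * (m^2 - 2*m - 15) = m^5 - 6*m^4 - 46*m^3 + 264*m^2 + 333*m - 1890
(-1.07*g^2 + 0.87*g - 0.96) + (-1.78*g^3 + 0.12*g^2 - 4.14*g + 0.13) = -1.78*g^3 - 0.95*g^2 - 3.27*g - 0.83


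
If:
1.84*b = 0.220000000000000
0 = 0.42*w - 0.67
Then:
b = 0.12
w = 1.60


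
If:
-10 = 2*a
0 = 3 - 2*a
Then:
No Solution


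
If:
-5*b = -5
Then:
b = 1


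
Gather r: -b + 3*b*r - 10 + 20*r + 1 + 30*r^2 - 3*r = -b + 30*r^2 + r*(3*b + 17) - 9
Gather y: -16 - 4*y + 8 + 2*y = -2*y - 8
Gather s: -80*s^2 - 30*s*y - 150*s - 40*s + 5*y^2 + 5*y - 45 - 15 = -80*s^2 + s*(-30*y - 190) + 5*y^2 + 5*y - 60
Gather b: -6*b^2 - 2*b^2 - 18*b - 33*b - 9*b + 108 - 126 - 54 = -8*b^2 - 60*b - 72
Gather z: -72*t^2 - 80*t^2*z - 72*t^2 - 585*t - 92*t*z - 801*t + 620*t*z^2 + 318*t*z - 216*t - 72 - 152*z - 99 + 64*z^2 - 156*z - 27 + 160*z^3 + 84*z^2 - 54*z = -144*t^2 - 1602*t + 160*z^3 + z^2*(620*t + 148) + z*(-80*t^2 + 226*t - 362) - 198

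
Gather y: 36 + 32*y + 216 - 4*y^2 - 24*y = -4*y^2 + 8*y + 252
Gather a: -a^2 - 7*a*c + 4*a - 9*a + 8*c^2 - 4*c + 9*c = -a^2 + a*(-7*c - 5) + 8*c^2 + 5*c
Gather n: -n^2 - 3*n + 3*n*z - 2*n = -n^2 + n*(3*z - 5)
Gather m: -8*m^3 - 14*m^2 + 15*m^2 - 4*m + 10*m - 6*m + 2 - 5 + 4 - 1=-8*m^3 + m^2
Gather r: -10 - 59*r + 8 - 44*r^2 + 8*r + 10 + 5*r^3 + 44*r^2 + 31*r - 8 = 5*r^3 - 20*r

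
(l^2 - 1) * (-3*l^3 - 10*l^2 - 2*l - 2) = -3*l^5 - 10*l^4 + l^3 + 8*l^2 + 2*l + 2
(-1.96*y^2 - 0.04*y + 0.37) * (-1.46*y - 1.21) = 2.8616*y^3 + 2.43*y^2 - 0.4918*y - 0.4477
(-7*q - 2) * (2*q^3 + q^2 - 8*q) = -14*q^4 - 11*q^3 + 54*q^2 + 16*q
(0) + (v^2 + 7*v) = v^2 + 7*v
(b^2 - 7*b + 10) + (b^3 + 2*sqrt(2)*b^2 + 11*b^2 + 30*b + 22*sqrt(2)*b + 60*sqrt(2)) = b^3 + 2*sqrt(2)*b^2 + 12*b^2 + 23*b + 22*sqrt(2)*b + 10 + 60*sqrt(2)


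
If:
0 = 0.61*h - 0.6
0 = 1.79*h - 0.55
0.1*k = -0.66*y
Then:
No Solution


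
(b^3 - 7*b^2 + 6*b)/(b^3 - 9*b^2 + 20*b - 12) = b/(b - 2)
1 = 1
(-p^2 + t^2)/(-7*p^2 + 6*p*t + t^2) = (p + t)/(7*p + t)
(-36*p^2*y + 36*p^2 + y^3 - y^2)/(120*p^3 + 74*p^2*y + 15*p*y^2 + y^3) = (-6*p*y + 6*p + y^2 - y)/(20*p^2 + 9*p*y + y^2)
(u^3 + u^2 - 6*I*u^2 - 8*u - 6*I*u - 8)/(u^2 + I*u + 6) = (u^2 + u*(1 - 4*I) - 4*I)/(u + 3*I)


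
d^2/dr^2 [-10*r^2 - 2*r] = -20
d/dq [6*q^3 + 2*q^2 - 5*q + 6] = 18*q^2 + 4*q - 5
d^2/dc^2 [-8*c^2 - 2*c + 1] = -16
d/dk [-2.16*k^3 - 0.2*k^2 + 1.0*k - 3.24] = -6.48*k^2 - 0.4*k + 1.0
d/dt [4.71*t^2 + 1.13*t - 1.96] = 9.42*t + 1.13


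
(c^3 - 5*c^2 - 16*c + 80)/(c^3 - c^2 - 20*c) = (c - 4)/c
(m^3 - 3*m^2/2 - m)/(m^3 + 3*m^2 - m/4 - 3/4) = 2*m*(m - 2)/(2*m^2 + 5*m - 3)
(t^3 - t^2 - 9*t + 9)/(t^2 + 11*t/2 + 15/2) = 2*(t^2 - 4*t + 3)/(2*t + 5)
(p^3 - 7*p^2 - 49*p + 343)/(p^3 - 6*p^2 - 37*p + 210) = (p^2 - 49)/(p^2 + p - 30)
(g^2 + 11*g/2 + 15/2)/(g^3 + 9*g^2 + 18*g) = (g + 5/2)/(g*(g + 6))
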